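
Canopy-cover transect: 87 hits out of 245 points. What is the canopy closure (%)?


Formula: Canopy closure = covered points / total points * 100
Closure = 87 / 245 * 100
Closure = 0.3551 * 100 = 35.5%

35.5


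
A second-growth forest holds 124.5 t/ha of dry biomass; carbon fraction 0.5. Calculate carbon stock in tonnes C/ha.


Formula: Carbon Stock = Biomass * Carbon Fraction
C = 124.5 t/ha * 0.5
C = 62.3 t C/ha

62.3


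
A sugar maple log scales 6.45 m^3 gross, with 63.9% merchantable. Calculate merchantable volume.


Formula: MV = V_total * (merchantable_pct / 100)
Merchantable fraction = 63.9% / 100 = 0.639
MV = 6.45 m^3 * 0.639 = 4.122 m^3

4.122


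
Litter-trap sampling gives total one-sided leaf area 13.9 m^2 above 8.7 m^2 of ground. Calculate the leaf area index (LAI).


Formula: LAI = total leaf area / ground area  (dimensionless)
LAI = 13.9 m^2 / 8.7 m^2
LAI = 1.6

1.6


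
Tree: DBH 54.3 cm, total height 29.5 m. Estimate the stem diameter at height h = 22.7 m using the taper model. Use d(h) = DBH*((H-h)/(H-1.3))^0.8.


Taper: d(h) = DBH * ((H - h) / (H - 1.3))^0.8
Numerator = H - h = 29.5 - 22.7 = 6.8 m
Denominator = H - 1.3 = 29.5 - 1.3 = 28.2 m
Ratio = 6.8 / 28.2 = 0.24113
d = 54.3 * 0.24113^0.8 = 17.4 cm

17.4


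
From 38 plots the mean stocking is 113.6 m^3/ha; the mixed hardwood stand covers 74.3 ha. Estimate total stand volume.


Formula: Total Volume = Mean Volume per ha * Total Area
Total Volume = 113.6 m^3/ha * 74.3 ha
Total Volume = 8440 m^3

8440


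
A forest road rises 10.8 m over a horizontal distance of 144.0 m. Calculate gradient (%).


Formula: Gradient = rise / run * 100
Gradient = 10.8 / 144.0 * 100 = 7.5%

7.5


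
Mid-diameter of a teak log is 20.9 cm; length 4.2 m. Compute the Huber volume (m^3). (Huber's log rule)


Huber: V = Am * L,  Am = pi*(Dm/200)^2
Am = pi*(20.9/200)^2 = 0.034307 m^2
V = 0.034307*4.2 = 0.1441 m^3

0.1441


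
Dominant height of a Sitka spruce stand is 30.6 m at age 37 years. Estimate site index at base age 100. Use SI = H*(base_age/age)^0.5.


Formula: SI = H_dom * (base_age / age)^0.5
Age ratio = 100 / 37 = 2.7027
sqrt(age_ratio) = 1.64399
SI = 30.6 * 1.64399 = 50.3 m

50.3


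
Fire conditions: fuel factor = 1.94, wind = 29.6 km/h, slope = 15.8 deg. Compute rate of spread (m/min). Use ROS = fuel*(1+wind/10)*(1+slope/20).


Formula: ROS = fuel * (1 + wind/10) * (1 + slope/20)
Wind factor = 1 + 29.6/10 = 3.96
Slope factor = 1 + 15.8/20 = 1.79
ROS = 1.94 * 3.96 * 1.79 = 13.75 m/min

13.75


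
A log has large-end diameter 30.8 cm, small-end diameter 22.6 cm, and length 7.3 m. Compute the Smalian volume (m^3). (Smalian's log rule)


Smalian: V = (A1 + A2)/2 * L,  A = pi*(D/200)^2
A1 = pi*(30.8/200)^2 = 0.074506 m^2
A2 = pi*(22.6/200)^2 = 0.040115 m^2
V = (0.074506+0.040115)/2*7.3 = 0.4184 m^3

0.4184


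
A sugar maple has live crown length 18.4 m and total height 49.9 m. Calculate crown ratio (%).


Formula: Crown Ratio = (Crown Length / Total Height) * 100
CR = (18.4 m / 49.9 m) * 100
CR = 0.3687 * 100 = 36.9%

36.9


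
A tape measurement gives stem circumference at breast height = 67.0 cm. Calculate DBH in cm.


Formula: DBH = C / pi
DBH = 67.0 / pi
pi = 3.14159...
DBH = 21.3 cm

21.3


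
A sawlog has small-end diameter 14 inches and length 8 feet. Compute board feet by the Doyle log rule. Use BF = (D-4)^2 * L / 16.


Doyle: BF = (D - 4)^2 * L / 16
Adjusted diameter = 14 - 4 = 10 in
(D-4)^2 = 10^2 = 100
BF = 100 * 8 / 16 = 50 BF

50


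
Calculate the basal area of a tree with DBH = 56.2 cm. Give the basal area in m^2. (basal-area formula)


Formula: BA = pi * (DBH/2)^2 / 10000  (cm^2 to m^2)
Radius = DBH/2 = 56.2/2 = 28.1 cm
BA = pi * 28.1^2 / 10000
   = 2480.633 cm^2 / 10000
   = 0.2481 m^2

0.2481


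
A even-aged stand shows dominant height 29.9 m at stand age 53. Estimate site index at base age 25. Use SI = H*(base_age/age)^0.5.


Formula: SI = H_dom * (base_age / age)^0.5
Age ratio = 25 / 53 = 0.4717
sqrt(age_ratio) = 0.6868
SI = 29.9 * 0.6868 = 20.5 m

20.5


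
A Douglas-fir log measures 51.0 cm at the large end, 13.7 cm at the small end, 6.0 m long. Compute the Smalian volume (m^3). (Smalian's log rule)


Smalian: V = (A1 + A2)/2 * L,  A = pi*(D/200)^2
A1 = pi*(51.0/200)^2 = 0.204282 m^2
A2 = pi*(13.7/200)^2 = 0.014741 m^2
V = (0.204282+0.014741)/2*6.0 = 0.6571 m^3

0.6571


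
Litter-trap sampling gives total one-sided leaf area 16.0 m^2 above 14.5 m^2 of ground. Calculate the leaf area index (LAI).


Formula: LAI = total leaf area / ground area  (dimensionless)
LAI = 16.0 m^2 / 14.5 m^2
LAI = 1.1

1.1


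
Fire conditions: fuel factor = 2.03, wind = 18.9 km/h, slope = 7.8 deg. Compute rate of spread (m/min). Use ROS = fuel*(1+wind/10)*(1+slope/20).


Formula: ROS = fuel * (1 + wind/10) * (1 + slope/20)
Wind factor = 1 + 18.9/10 = 2.89
Slope factor = 1 + 7.8/20 = 1.39
ROS = 2.03 * 2.89 * 1.39 = 8.15 m/min

8.15


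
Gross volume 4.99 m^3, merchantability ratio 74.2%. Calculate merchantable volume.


Formula: MV = V_total * (merchantable_pct / 100)
Merchantable fraction = 74.2% / 100 = 0.742
MV = 4.99 m^3 * 0.742 = 3.703 m^3

3.703


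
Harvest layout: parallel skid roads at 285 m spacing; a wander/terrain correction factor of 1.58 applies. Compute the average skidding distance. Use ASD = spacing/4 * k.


Formula: ASD = (spacing / 4) * correction
Uncorrected distance = spacing / 4 = 285 / 4 = 71.25 m
ASD = 71.25 * 1.58 = 113 m

113


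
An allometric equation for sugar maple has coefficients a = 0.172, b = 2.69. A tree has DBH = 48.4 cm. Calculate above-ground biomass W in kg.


Formula: W = a * DBH^b  (allometric power law)
DBH^b = 48.4^2.69 = 34059.1671
W = 0.172 * 34059.1671 = 5858.2 kg

5858.2


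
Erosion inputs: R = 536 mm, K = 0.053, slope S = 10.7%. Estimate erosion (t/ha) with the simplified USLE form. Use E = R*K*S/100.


Formula: E = R * K * S / 100  (simplified USLE)
R * K = 536 * 0.053 = 28.408
E = 28.408 * 10.7 / 100 = 3.04 t/ha

3.04


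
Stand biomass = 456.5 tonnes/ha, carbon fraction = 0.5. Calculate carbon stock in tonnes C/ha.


Formula: Carbon Stock = Biomass * Carbon Fraction
C = 456.5 t/ha * 0.5
C = 228.3 t C/ha

228.3


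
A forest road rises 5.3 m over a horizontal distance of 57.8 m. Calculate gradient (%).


Formula: Gradient = rise / run * 100
Gradient = 5.3 / 57.8 * 100 = 9.2%

9.2


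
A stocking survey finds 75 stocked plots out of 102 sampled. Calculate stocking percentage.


Formula: Stocking % = stocked plots / total plots * 100
Stocking = 75 / 102 * 100
Stocking = 0.7353 * 100 = 73.5%

73.5


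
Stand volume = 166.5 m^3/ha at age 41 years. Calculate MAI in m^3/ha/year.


Formula: MAI = Total Volume / Stand Age
MAI = 166.5 m^3/ha / 41 years
MAI = 4.06 m^3/ha/year

4.06


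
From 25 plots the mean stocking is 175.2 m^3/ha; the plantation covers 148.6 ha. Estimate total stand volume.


Formula: Total Volume = Mean Volume per ha * Total Area
Total Volume = 175.2 m^3/ha * 148.6 ha
Total Volume = 26035 m^3

26035


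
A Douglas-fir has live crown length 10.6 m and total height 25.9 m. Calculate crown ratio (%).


Formula: Crown Ratio = (Crown Length / Total Height) * 100
CR = (10.6 m / 25.9 m) * 100
CR = 0.4093 * 100 = 40.9%

40.9


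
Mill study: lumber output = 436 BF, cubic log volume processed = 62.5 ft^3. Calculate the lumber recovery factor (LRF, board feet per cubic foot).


Formula: LRF = Lumber Output (BF) / Log Input (ft^3)
LRF = 436 BF / 62.5 ft^3
LRF = 6.98 BF/ft^3

6.98


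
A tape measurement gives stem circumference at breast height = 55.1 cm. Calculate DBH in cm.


Formula: DBH = C / pi
DBH = 55.1 / pi
pi = 3.14159...
DBH = 17.5 cm

17.5


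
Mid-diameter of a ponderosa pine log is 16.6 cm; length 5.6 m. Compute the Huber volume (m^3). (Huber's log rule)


Huber: V = Am * L,  Am = pi*(Dm/200)^2
Am = pi*(16.6/200)^2 = 0.021642 m^2
V = 0.021642*5.6 = 0.1212 m^3

0.1212


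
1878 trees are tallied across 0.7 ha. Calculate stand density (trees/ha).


Formula: Stand Density = N_trees / Area_ha
Density = 1878 trees / 0.7 ha
Density = 2683 trees/ha

2683


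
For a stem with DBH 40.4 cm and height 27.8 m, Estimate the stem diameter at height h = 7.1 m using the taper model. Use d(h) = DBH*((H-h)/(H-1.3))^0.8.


Taper: d(h) = DBH * ((H - h) / (H - 1.3))^0.8
Numerator = H - h = 27.8 - 7.1 = 20.7 m
Denominator = H - 1.3 = 27.8 - 1.3 = 26.5 m
Ratio = 20.7 / 26.5 = 0.78113
d = 40.4 * 0.78113^0.8 = 33.2 cm

33.2


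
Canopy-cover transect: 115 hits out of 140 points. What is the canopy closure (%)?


Formula: Canopy closure = covered points / total points * 100
Closure = 115 / 140 * 100
Closure = 0.8214 * 100 = 82.1%

82.1


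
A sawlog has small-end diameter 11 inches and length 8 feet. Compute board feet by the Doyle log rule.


Doyle: BF = (D - 4)^2 * L / 16
Adjusted diameter = 11 - 4 = 7 in
(D-4)^2 = 7^2 = 49
BF = 49 * 8 / 16 = 25 BF

25


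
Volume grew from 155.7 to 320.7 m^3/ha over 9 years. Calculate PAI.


Formula: PAI = (V_T2 - V_T1) / (T2 - T1)
Volume increment = 320.7 - 155.7 = 165.0 m^3/ha
PAI = 165.0 / 9 = 18.33 m^3/ha/year

18.33


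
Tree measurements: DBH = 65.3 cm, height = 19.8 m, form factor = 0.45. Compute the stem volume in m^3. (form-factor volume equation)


Formula: V = pi * (DBH/200)^2 * H * ff
Radius = DBH/200 = 65.3/200 = 0.3265 m
Radius^2 = 0.3265^2 = 0.10660225 m^2
V = pi * 0.10660225 * 19.8 * 0.45
V = 2.984 m^3

2.984


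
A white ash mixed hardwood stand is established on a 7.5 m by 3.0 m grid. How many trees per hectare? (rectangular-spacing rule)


Formula: TPH = 10000 m^2/ha / (spacing_x * spacing_y)
Area per tree = 7.5 m * 3.0 m = 22.5 m^2
TPH = 10000 / 22.5 = 444 trees/ha

444


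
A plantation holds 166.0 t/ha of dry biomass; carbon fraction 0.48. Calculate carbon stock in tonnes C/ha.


Formula: Carbon Stock = Biomass * Carbon Fraction
C = 166.0 t/ha * 0.48
C = 79.7 t C/ha

79.7


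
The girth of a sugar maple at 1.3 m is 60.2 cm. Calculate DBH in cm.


Formula: DBH = C / pi
DBH = 60.2 / pi
pi = 3.14159...
DBH = 19.2 cm

19.2


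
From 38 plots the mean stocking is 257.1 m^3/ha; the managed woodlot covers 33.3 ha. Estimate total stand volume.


Formula: Total Volume = Mean Volume per ha * Total Area
Total Volume = 257.1 m^3/ha * 33.3 ha
Total Volume = 8561 m^3

8561


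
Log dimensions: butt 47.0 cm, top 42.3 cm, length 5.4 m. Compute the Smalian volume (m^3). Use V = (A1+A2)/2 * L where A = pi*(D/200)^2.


Smalian: V = (A1 + A2)/2 * L,  A = pi*(D/200)^2
A1 = pi*(47.0/200)^2 = 0.173494 m^2
A2 = pi*(42.3/200)^2 = 0.140531 m^2
V = (0.173494+0.140531)/2*5.4 = 0.8479 m^3

0.8479


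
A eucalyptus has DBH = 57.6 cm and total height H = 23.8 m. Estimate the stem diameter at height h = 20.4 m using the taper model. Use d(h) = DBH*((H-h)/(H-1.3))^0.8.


Taper: d(h) = DBH * ((H - h) / (H - 1.3))^0.8
Numerator = H - h = 23.8 - 20.4 = 3.4 m
Denominator = H - 1.3 = 23.8 - 1.3 = 22.5 m
Ratio = 3.4 / 22.5 = 0.15111
d = 57.6 * 0.15111^0.8 = 12.7 cm

12.7


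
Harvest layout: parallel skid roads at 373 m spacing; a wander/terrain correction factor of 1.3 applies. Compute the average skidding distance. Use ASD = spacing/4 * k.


Formula: ASD = (spacing / 4) * correction
Uncorrected distance = spacing / 4 = 373 / 4 = 93.25 m
ASD = 93.25 * 1.3 = 121 m

121


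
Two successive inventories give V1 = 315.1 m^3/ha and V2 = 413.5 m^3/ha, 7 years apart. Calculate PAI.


Formula: PAI = (V_T2 - V_T1) / (T2 - T1)
Volume increment = 413.5 - 315.1 = 98.4 m^3/ha
PAI = 98.4 / 7 = 14.06 m^3/ha/year

14.06


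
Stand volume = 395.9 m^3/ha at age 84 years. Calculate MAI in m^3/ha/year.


Formula: MAI = Total Volume / Stand Age
MAI = 395.9 m^3/ha / 84 years
MAI = 4.71 m^3/ha/year

4.71


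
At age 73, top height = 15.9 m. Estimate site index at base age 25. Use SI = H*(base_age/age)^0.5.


Formula: SI = H_dom * (base_age / age)^0.5
Age ratio = 25 / 73 = 0.34247
sqrt(age_ratio) = 0.58521
SI = 15.9 * 0.58521 = 9.3 m

9.3


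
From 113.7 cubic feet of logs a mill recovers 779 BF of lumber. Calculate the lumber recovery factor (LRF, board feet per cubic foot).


Formula: LRF = Lumber Output (BF) / Log Input (ft^3)
LRF = 779 BF / 113.7 ft^3
LRF = 6.85 BF/ft^3

6.85


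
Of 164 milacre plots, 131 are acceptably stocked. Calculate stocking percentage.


Formula: Stocking % = stocked plots / total plots * 100
Stocking = 131 / 164 * 100
Stocking = 0.7988 * 100 = 79.9%

79.9


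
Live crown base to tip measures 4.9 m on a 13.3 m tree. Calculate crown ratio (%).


Formula: Crown Ratio = (Crown Length / Total Height) * 100
CR = (4.9 m / 13.3 m) * 100
CR = 0.3684 * 100 = 36.8%

36.8


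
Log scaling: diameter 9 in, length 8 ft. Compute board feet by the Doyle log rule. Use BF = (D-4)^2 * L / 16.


Doyle: BF = (D - 4)^2 * L / 16
Adjusted diameter = 9 - 4 = 5 in
(D-4)^2 = 5^2 = 25
BF = 25 * 8 / 16 = 13 BF

13


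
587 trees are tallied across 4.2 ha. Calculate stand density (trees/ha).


Formula: Stand Density = N_trees / Area_ha
Density = 587 trees / 4.2 ha
Density = 140 trees/ha

140


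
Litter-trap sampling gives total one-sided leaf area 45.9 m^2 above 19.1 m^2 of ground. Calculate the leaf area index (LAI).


Formula: LAI = total leaf area / ground area  (dimensionless)
LAI = 45.9 m^2 / 19.1 m^2
LAI = 2.4

2.4


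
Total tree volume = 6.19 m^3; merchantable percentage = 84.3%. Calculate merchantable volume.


Formula: MV = V_total * (merchantable_pct / 100)
Merchantable fraction = 84.3% / 100 = 0.843
MV = 6.19 m^3 * 0.843 = 5.218 m^3

5.218


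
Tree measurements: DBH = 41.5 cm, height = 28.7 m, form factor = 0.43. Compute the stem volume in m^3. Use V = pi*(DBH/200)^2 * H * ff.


Formula: V = pi * (DBH/200)^2 * H * ff
Radius = DBH/200 = 41.5/200 = 0.2075 m
Radius^2 = 0.2075^2 = 0.04305625 m^2
V = pi * 0.04305625 * 28.7 * 0.43
V = 1.669 m^3

1.669


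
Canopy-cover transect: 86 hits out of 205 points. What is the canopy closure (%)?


Formula: Canopy closure = covered points / total points * 100
Closure = 86 / 205 * 100
Closure = 0.4195 * 100 = 42.0%

42.0


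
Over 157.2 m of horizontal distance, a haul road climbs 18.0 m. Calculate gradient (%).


Formula: Gradient = rise / run * 100
Gradient = 18.0 / 157.2 * 100 = 11.5%

11.5


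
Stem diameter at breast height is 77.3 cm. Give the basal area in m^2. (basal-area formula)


Formula: BA = pi * (DBH/2)^2 / 10000  (cm^2 to m^2)
Radius = DBH/2 = 77.3/2 = 38.65 cm
BA = pi * 38.65^2 / 10000
   = 4692.9818 cm^2 / 10000
   = 0.4693 m^2

0.4693


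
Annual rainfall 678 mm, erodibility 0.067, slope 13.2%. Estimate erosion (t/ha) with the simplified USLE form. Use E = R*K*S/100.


Formula: E = R * K * S / 100  (simplified USLE)
R * K = 678 * 0.067 = 45.426
E = 45.426 * 13.2 / 100 = 6.0 t/ha

6.0


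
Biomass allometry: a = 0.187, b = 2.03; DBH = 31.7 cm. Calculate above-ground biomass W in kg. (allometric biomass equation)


Formula: W = a * DBH^b  (allometric power law)
DBH^b = 31.7^2.03 = 1114.6802
W = 0.187 * 1114.6802 = 208.4 kg

208.4


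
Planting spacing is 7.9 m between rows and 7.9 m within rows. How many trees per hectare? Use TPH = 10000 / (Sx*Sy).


Formula: TPH = 10000 m^2/ha / (spacing_x * spacing_y)
Area per tree = 7.9 m * 7.9 m = 62.41 m^2
TPH = 10000 / 62.41 = 160 trees/ha

160


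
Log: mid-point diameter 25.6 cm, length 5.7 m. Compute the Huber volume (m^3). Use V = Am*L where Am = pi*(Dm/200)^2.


Huber: V = Am * L,  Am = pi*(Dm/200)^2
Am = pi*(25.6/200)^2 = 0.051472 m^2
V = 0.051472*5.7 = 0.2934 m^3

0.2934


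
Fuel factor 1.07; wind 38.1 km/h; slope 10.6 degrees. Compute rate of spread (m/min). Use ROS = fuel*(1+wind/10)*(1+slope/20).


Formula: ROS = fuel * (1 + wind/10) * (1 + slope/20)
Wind factor = 1 + 38.1/10 = 4.81
Slope factor = 1 + 10.6/20 = 1.53
ROS = 1.07 * 4.81 * 1.53 = 7.87 m/min

7.87


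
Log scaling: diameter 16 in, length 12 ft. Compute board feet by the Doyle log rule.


Doyle: BF = (D - 4)^2 * L / 16
Adjusted diameter = 16 - 4 = 12 in
(D-4)^2 = 12^2 = 144
BF = 144 * 12 / 16 = 108 BF

108


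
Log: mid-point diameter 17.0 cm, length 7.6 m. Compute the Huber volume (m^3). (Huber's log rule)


Huber: V = Am * L,  Am = pi*(Dm/200)^2
Am = pi*(17.0/200)^2 = 0.022698 m^2
V = 0.022698*7.6 = 0.1725 m^3

0.1725


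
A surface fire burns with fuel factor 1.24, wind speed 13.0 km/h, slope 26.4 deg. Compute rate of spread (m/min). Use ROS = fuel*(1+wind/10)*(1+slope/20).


Formula: ROS = fuel * (1 + wind/10) * (1 + slope/20)
Wind factor = 1 + 13.0/10 = 2.3
Slope factor = 1 + 26.4/20 = 2.32
ROS = 1.24 * 2.3 * 2.32 = 6.62 m/min

6.62


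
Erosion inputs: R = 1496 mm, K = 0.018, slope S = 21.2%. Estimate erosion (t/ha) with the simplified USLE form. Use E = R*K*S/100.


Formula: E = R * K * S / 100  (simplified USLE)
R * K = 1496 * 0.018 = 26.928
E = 26.928 * 21.2 / 100 = 5.71 t/ha

5.71


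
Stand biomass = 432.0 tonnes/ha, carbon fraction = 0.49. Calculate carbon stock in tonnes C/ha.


Formula: Carbon Stock = Biomass * Carbon Fraction
C = 432.0 t/ha * 0.49
C = 211.7 t C/ha

211.7


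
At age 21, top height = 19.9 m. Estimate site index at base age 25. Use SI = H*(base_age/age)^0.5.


Formula: SI = H_dom * (base_age / age)^0.5
Age ratio = 25 / 21 = 1.19048
sqrt(age_ratio) = 1.09109
SI = 19.9 * 1.09109 = 21.7 m

21.7


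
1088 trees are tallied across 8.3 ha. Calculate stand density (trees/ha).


Formula: Stand Density = N_trees / Area_ha
Density = 1088 trees / 8.3 ha
Density = 131 trees/ha

131


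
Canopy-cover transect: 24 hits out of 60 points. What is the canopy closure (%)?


Formula: Canopy closure = covered points / total points * 100
Closure = 24 / 60 * 100
Closure = 0.4 * 100 = 40.0%

40.0


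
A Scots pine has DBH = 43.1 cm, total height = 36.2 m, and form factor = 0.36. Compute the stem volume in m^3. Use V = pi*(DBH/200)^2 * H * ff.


Formula: V = pi * (DBH/200)^2 * H * ff
Radius = DBH/200 = 43.1/200 = 0.2155 m
Radius^2 = 0.2155^2 = 0.04644025 m^2
V = pi * 0.04644025 * 36.2 * 0.36
V = 1.901 m^3

1.901


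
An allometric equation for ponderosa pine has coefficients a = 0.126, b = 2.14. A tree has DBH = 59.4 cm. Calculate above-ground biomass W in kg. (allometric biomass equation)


Formula: W = a * DBH^b  (allometric power law)
DBH^b = 59.4^2.14 = 6250.3306
W = 0.126 * 6250.3306 = 787.5 kg

787.5


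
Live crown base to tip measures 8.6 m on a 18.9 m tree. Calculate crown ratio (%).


Formula: Crown Ratio = (Crown Length / Total Height) * 100
CR = (8.6 m / 18.9 m) * 100
CR = 0.455 * 100 = 45.5%

45.5


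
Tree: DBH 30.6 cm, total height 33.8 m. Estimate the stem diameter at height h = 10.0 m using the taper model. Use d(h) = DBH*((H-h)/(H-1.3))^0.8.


Taper: d(h) = DBH * ((H - h) / (H - 1.3))^0.8
Numerator = H - h = 33.8 - 10.0 = 23.8 m
Denominator = H - 1.3 = 33.8 - 1.3 = 32.5 m
Ratio = 23.8 / 32.5 = 0.73231
d = 30.6 * 0.73231^0.8 = 23.8 cm

23.8


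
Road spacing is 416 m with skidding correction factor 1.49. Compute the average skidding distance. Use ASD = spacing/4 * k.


Formula: ASD = (spacing / 4) * correction
Uncorrected distance = spacing / 4 = 416 / 4 = 104 m
ASD = 104 * 1.49 = 155 m

155


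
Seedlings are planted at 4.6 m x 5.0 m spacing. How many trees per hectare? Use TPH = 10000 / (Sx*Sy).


Formula: TPH = 10000 m^2/ha / (spacing_x * spacing_y)
Area per tree = 4.6 m * 5.0 m = 23.0 m^2
TPH = 10000 / 23.0 = 435 trees/ha

435


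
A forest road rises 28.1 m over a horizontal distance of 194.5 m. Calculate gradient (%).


Formula: Gradient = rise / run * 100
Gradient = 28.1 / 194.5 * 100 = 14.4%

14.4


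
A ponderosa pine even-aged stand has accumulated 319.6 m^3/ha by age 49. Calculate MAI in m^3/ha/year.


Formula: MAI = Total Volume / Stand Age
MAI = 319.6 m^3/ha / 49 years
MAI = 6.52 m^3/ha/year

6.52


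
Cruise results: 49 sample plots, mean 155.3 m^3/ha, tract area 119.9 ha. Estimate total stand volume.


Formula: Total Volume = Mean Volume per ha * Total Area
Total Volume = 155.3 m^3/ha * 119.9 ha
Total Volume = 18620 m^3

18620


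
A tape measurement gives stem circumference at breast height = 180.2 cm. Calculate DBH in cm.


Formula: DBH = C / pi
DBH = 180.2 / pi
pi = 3.14159...
DBH = 57.4 cm

57.4


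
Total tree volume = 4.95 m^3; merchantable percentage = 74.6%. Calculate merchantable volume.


Formula: MV = V_total * (merchantable_pct / 100)
Merchantable fraction = 74.6% / 100 = 0.746
MV = 4.95 m^3 * 0.746 = 3.693 m^3

3.693


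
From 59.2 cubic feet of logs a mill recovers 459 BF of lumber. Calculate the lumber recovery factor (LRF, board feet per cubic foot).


Formula: LRF = Lumber Output (BF) / Log Input (ft^3)
LRF = 459 BF / 59.2 ft^3
LRF = 7.75 BF/ft^3

7.75


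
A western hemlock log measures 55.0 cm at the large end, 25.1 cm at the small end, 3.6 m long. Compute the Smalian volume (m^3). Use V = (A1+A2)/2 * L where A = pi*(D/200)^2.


Smalian: V = (A1 + A2)/2 * L,  A = pi*(D/200)^2
A1 = pi*(55.0/200)^2 = 0.237583 m^2
A2 = pi*(25.1/200)^2 = 0.049481 m^2
V = (0.237583+0.049481)/2*3.6 = 0.5167 m^3

0.5167


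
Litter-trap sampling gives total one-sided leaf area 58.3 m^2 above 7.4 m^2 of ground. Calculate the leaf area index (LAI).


Formula: LAI = total leaf area / ground area  (dimensionless)
LAI = 58.3 m^2 / 7.4 m^2
LAI = 7.88

7.88


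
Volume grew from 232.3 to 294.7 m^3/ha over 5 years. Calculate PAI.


Formula: PAI = (V_T2 - V_T1) / (T2 - T1)
Volume increment = 294.7 - 232.3 = 62.4 m^3/ha
PAI = 62.4 / 5 = 12.48 m^3/ha/year

12.48


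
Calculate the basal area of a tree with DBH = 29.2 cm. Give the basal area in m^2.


Formula: BA = pi * (DBH/2)^2 / 10000  (cm^2 to m^2)
Radius = DBH/2 = 29.2/2 = 14.6 cm
BA = pi * 14.6^2 / 10000
   = 669.6619 cm^2 / 10000
   = 0.067 m^2

0.067


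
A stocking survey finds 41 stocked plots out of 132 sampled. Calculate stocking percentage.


Formula: Stocking % = stocked plots / total plots * 100
Stocking = 41 / 132 * 100
Stocking = 0.3106 * 100 = 31.1%

31.1


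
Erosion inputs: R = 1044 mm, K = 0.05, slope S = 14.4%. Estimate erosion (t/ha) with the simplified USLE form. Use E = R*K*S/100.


Formula: E = R * K * S / 100  (simplified USLE)
R * K = 1044 * 0.05 = 52.2
E = 52.2 * 14.4 / 100 = 7.52 t/ha

7.52


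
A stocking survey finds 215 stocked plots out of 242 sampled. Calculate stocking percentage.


Formula: Stocking % = stocked plots / total plots * 100
Stocking = 215 / 242 * 100
Stocking = 0.8884 * 100 = 88.8%

88.8


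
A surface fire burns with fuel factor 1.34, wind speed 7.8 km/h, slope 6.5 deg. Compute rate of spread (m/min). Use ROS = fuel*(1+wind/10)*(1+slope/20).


Formula: ROS = fuel * (1 + wind/10) * (1 + slope/20)
Wind factor = 1 + 7.8/10 = 1.78
Slope factor = 1 + 6.5/20 = 1.325
ROS = 1.34 * 1.78 * 1.325 = 3.16 m/min

3.16


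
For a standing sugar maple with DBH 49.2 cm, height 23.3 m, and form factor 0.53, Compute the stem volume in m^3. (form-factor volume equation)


Formula: V = pi * (DBH/200)^2 * H * ff
Radius = DBH/200 = 49.2/200 = 0.246 m
Radius^2 = 0.246^2 = 0.060516 m^2
V = pi * 0.060516 * 23.3 * 0.53
V = 2.348 m^3

2.348


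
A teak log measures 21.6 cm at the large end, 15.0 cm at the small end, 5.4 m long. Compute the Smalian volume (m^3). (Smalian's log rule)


Smalian: V = (A1 + A2)/2 * L,  A = pi*(D/200)^2
A1 = pi*(21.6/200)^2 = 0.036644 m^2
A2 = pi*(15.0/200)^2 = 0.017671 m^2
V = (0.036644+0.017671)/2*5.4 = 0.1467 m^3

0.1467


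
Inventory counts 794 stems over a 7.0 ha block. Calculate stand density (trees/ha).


Formula: Stand Density = N_trees / Area_ha
Density = 794 trees / 7.0 ha
Density = 113 trees/ha

113


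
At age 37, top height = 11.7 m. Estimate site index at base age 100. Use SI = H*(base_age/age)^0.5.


Formula: SI = H_dom * (base_age / age)^0.5
Age ratio = 100 / 37 = 2.7027
sqrt(age_ratio) = 1.64399
SI = 11.7 * 1.64399 = 19.2 m

19.2


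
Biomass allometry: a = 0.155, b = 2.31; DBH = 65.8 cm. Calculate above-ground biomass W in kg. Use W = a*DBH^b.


Formula: W = a * DBH^b  (allometric power law)
DBH^b = 65.8^2.31 = 15852.6479
W = 0.155 * 15852.6479 = 2457.2 kg

2457.2


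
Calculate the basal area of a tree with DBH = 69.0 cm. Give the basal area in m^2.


Formula: BA = pi * (DBH/2)^2 / 10000  (cm^2 to m^2)
Radius = DBH/2 = 69.0/2 = 34.5 cm
BA = pi * 34.5^2 / 10000
   = 3739.2807 cm^2 / 10000
   = 0.3739 m^2

0.3739


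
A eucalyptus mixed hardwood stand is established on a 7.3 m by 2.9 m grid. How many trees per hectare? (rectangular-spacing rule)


Formula: TPH = 10000 m^2/ha / (spacing_x * spacing_y)
Area per tree = 7.3 m * 2.9 m = 21.17 m^2
TPH = 10000 / 21.17 = 472 trees/ha

472


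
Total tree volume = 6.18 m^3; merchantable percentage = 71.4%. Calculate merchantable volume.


Formula: MV = V_total * (merchantable_pct / 100)
Merchantable fraction = 71.4% / 100 = 0.714
MV = 6.18 m^3 * 0.714 = 4.413 m^3

4.413


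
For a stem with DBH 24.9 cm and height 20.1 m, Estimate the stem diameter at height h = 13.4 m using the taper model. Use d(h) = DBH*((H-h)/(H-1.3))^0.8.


Taper: d(h) = DBH * ((H - h) / (H - 1.3))^0.8
Numerator = H - h = 20.1 - 13.4 = 6.7 m
Denominator = H - 1.3 = 20.1 - 1.3 = 18.8 m
Ratio = 6.7 / 18.8 = 0.35638
d = 24.9 * 0.35638^0.8 = 10.9 cm

10.9


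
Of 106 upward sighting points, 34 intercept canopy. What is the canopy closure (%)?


Formula: Canopy closure = covered points / total points * 100
Closure = 34 / 106 * 100
Closure = 0.3208 * 100 = 32.1%

32.1


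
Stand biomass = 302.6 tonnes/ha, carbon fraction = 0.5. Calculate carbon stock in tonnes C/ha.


Formula: Carbon Stock = Biomass * Carbon Fraction
C = 302.6 t/ha * 0.5
C = 151.3 t C/ha

151.3


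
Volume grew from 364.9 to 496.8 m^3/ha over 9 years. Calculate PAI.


Formula: PAI = (V_T2 - V_T1) / (T2 - T1)
Volume increment = 496.8 - 364.9 = 131.9 m^3/ha
PAI = 131.9 / 9 = 14.66 m^3/ha/year

14.66


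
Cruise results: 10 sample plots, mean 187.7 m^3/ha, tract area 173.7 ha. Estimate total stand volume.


Formula: Total Volume = Mean Volume per ha * Total Area
Total Volume = 187.7 m^3/ha * 173.7 ha
Total Volume = 32603 m^3

32603


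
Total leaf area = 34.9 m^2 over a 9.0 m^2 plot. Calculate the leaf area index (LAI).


Formula: LAI = total leaf area / ground area  (dimensionless)
LAI = 34.9 m^2 / 9.0 m^2
LAI = 3.88

3.88


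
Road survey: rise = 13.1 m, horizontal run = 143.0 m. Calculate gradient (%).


Formula: Gradient = rise / run * 100
Gradient = 13.1 / 143.0 * 100 = 9.2%

9.2


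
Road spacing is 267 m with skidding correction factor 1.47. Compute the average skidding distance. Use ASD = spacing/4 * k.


Formula: ASD = (spacing / 4) * correction
Uncorrected distance = spacing / 4 = 267 / 4 = 66.75 m
ASD = 66.75 * 1.47 = 98 m

98


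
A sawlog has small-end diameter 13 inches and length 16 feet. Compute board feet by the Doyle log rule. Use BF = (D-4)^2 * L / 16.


Doyle: BF = (D - 4)^2 * L / 16
Adjusted diameter = 13 - 4 = 9 in
(D-4)^2 = 9^2 = 81
BF = 81 * 16 / 16 = 81 BF

81


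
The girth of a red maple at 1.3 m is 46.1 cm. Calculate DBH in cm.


Formula: DBH = C / pi
DBH = 46.1 / pi
pi = 3.14159...
DBH = 14.7 cm

14.7


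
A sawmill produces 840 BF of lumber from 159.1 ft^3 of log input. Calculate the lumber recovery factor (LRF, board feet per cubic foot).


Formula: LRF = Lumber Output (BF) / Log Input (ft^3)
LRF = 840 BF / 159.1 ft^3
LRF = 5.28 BF/ft^3

5.28


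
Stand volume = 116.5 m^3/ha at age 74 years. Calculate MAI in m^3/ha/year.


Formula: MAI = Total Volume / Stand Age
MAI = 116.5 m^3/ha / 74 years
MAI = 1.57 m^3/ha/year

1.57


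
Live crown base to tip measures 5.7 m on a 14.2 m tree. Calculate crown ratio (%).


Formula: Crown Ratio = (Crown Length / Total Height) * 100
CR = (5.7 m / 14.2 m) * 100
CR = 0.4014 * 100 = 40.1%

40.1


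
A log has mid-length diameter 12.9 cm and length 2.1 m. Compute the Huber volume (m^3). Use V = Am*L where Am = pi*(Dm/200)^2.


Huber: V = Am * L,  Am = pi*(Dm/200)^2
Am = pi*(12.9/200)^2 = 0.01307 m^2
V = 0.01307*2.1 = 0.0274 m^3

0.0274


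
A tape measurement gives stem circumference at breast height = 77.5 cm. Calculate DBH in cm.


Formula: DBH = C / pi
DBH = 77.5 / pi
pi = 3.14159...
DBH = 24.7 cm

24.7


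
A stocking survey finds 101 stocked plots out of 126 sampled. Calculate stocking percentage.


Formula: Stocking % = stocked plots / total plots * 100
Stocking = 101 / 126 * 100
Stocking = 0.8016 * 100 = 80.2%

80.2


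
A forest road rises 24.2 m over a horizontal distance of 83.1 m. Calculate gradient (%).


Formula: Gradient = rise / run * 100
Gradient = 24.2 / 83.1 * 100 = 29.1%

29.1


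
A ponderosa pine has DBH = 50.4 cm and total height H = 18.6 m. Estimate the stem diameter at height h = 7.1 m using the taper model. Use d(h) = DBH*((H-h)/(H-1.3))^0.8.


Taper: d(h) = DBH * ((H - h) / (H - 1.3))^0.8
Numerator = H - h = 18.6 - 7.1 = 11.5 m
Denominator = H - 1.3 = 18.6 - 1.3 = 17.3 m
Ratio = 11.5 / 17.3 = 0.66474
d = 50.4 * 0.66474^0.8 = 36.4 cm

36.4


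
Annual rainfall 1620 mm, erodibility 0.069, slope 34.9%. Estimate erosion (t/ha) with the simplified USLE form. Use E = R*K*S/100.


Formula: E = R * K * S / 100  (simplified USLE)
R * K = 1620 * 0.069 = 111.78
E = 111.78 * 34.9 / 100 = 39.01 t/ha

39.01


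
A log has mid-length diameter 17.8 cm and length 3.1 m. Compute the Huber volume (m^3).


Huber: V = Am * L,  Am = pi*(Dm/200)^2
Am = pi*(17.8/200)^2 = 0.024885 m^2
V = 0.024885*3.1 = 0.0771 m^3

0.0771


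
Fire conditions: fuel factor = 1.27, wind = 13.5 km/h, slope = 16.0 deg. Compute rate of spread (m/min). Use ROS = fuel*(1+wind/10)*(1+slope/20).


Formula: ROS = fuel * (1 + wind/10) * (1 + slope/20)
Wind factor = 1 + 13.5/10 = 2.35
Slope factor = 1 + 16.0/20 = 1.8
ROS = 1.27 * 2.35 * 1.8 = 5.37 m/min

5.37


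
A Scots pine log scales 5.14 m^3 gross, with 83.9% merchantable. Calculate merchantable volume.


Formula: MV = V_total * (merchantable_pct / 100)
Merchantable fraction = 83.9% / 100 = 0.839
MV = 5.14 m^3 * 0.839 = 4.312 m^3

4.312


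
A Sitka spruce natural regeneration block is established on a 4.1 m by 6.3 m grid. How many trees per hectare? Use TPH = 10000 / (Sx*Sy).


Formula: TPH = 10000 m^2/ha / (spacing_x * spacing_y)
Area per tree = 4.1 m * 6.3 m = 25.83 m^2
TPH = 10000 / 25.83 = 387 trees/ha

387


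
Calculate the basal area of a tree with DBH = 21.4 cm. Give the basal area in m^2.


Formula: BA = pi * (DBH/2)^2 / 10000  (cm^2 to m^2)
Radius = DBH/2 = 21.4/2 = 10.7 cm
BA = pi * 10.7^2 / 10000
   = 359.6809 cm^2 / 10000
   = 0.036 m^2

0.036


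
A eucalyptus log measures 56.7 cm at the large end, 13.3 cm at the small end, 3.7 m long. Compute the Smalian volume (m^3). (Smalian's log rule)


Smalian: V = (A1 + A2)/2 * L,  A = pi*(D/200)^2
A1 = pi*(56.7/200)^2 = 0.252497 m^2
A2 = pi*(13.3/200)^2 = 0.013893 m^2
V = (0.252497+0.013893)/2*3.7 = 0.4928 m^3

0.4928


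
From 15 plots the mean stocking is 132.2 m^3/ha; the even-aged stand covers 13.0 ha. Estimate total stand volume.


Formula: Total Volume = Mean Volume per ha * Total Area
Total Volume = 132.2 m^3/ha * 13.0 ha
Total Volume = 1719 m^3

1719


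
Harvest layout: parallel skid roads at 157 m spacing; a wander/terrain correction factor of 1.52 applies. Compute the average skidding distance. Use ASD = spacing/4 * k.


Formula: ASD = (spacing / 4) * correction
Uncorrected distance = spacing / 4 = 157 / 4 = 39.25 m
ASD = 39.25 * 1.52 = 60 m

60


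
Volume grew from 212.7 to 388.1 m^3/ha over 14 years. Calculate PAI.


Formula: PAI = (V_T2 - V_T1) / (T2 - T1)
Volume increment = 388.1 - 212.7 = 175.4 m^3/ha
PAI = 175.4 / 14 = 12.53 m^3/ha/year

12.53


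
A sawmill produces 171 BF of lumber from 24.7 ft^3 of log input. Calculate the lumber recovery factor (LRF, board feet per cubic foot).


Formula: LRF = Lumber Output (BF) / Log Input (ft^3)
LRF = 171 BF / 24.7 ft^3
LRF = 6.92 BF/ft^3

6.92


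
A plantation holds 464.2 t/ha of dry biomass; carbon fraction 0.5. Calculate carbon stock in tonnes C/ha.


Formula: Carbon Stock = Biomass * Carbon Fraction
C = 464.2 t/ha * 0.5
C = 232.1 t C/ha

232.1


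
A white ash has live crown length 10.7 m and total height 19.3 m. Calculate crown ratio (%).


Formula: Crown Ratio = (Crown Length / Total Height) * 100
CR = (10.7 m / 19.3 m) * 100
CR = 0.5544 * 100 = 55.4%

55.4


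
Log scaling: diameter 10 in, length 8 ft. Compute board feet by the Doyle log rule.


Doyle: BF = (D - 4)^2 * L / 16
Adjusted diameter = 10 - 4 = 6 in
(D-4)^2 = 6^2 = 36
BF = 36 * 8 / 16 = 18 BF

18


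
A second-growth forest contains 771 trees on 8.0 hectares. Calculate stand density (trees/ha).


Formula: Stand Density = N_trees / Area_ha
Density = 771 trees / 8.0 ha
Density = 96 trees/ha

96


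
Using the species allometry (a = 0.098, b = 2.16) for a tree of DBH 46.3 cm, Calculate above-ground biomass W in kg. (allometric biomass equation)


Formula: W = a * DBH^b  (allometric power law)
DBH^b = 46.3^2.16 = 3959.6331
W = 0.098 * 3959.6331 = 388.0 kg

388.0


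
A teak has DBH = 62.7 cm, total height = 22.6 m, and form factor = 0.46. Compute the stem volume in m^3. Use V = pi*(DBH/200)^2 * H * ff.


Formula: V = pi * (DBH/200)^2 * H * ff
Radius = DBH/200 = 62.7/200 = 0.3135 m
Radius^2 = 0.3135^2 = 0.09828225 m^2
V = pi * 0.09828225 * 22.6 * 0.46
V = 3.21 m^3

3.21


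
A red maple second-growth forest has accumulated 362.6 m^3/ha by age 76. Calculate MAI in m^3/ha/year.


Formula: MAI = Total Volume / Stand Age
MAI = 362.6 m^3/ha / 76 years
MAI = 4.77 m^3/ha/year

4.77


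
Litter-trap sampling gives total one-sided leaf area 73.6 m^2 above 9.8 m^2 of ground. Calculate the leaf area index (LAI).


Formula: LAI = total leaf area / ground area  (dimensionless)
LAI = 73.6 m^2 / 9.8 m^2
LAI = 7.51

7.51


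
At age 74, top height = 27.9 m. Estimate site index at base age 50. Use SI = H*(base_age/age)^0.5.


Formula: SI = H_dom * (base_age / age)^0.5
Age ratio = 50 / 74 = 0.67568
sqrt(age_ratio) = 0.82199
SI = 27.9 * 0.82199 = 22.9 m

22.9


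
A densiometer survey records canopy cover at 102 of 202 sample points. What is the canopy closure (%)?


Formula: Canopy closure = covered points / total points * 100
Closure = 102 / 202 * 100
Closure = 0.505 * 100 = 50.5%

50.5


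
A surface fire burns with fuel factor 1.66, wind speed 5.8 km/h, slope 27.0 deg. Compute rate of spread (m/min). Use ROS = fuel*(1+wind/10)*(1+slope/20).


Formula: ROS = fuel * (1 + wind/10) * (1 + slope/20)
Wind factor = 1 + 5.8/10 = 1.58
Slope factor = 1 + 27.0/20 = 2.35
ROS = 1.66 * 1.58 * 2.35 = 6.16 m/min

6.16


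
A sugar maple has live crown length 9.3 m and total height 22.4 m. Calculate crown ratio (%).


Formula: Crown Ratio = (Crown Length / Total Height) * 100
CR = (9.3 m / 22.4 m) * 100
CR = 0.4152 * 100 = 41.5%

41.5


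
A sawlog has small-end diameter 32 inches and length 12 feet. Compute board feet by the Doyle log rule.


Doyle: BF = (D - 4)^2 * L / 16
Adjusted diameter = 32 - 4 = 28 in
(D-4)^2 = 28^2 = 784
BF = 784 * 12 / 16 = 588 BF

588


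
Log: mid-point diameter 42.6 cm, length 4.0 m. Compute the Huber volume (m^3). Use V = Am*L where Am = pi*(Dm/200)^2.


Huber: V = Am * L,  Am = pi*(Dm/200)^2
Am = pi*(42.6/200)^2 = 0.142531 m^2
V = 0.142531*4.0 = 0.5701 m^3

0.5701


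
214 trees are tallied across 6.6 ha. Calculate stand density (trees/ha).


Formula: Stand Density = N_trees / Area_ha
Density = 214 trees / 6.6 ha
Density = 32 trees/ha

32


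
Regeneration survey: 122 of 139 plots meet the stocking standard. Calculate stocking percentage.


Formula: Stocking % = stocked plots / total plots * 100
Stocking = 122 / 139 * 100
Stocking = 0.8777 * 100 = 87.8%

87.8


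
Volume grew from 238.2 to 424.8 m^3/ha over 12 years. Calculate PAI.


Formula: PAI = (V_T2 - V_T1) / (T2 - T1)
Volume increment = 424.8 - 238.2 = 186.6 m^3/ha
PAI = 186.6 / 12 = 15.55 m^3/ha/year

15.55


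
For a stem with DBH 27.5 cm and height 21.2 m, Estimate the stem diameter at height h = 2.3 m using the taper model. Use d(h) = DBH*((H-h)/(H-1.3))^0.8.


Taper: d(h) = DBH * ((H - h) / (H - 1.3))^0.8
Numerator = H - h = 21.2 - 2.3 = 18.9 m
Denominator = H - 1.3 = 21.2 - 1.3 = 19.9 m
Ratio = 18.9 / 19.9 = 0.94975
d = 27.5 * 0.94975^0.8 = 26.4 cm

26.4


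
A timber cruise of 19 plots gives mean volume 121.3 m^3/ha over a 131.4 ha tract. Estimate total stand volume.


Formula: Total Volume = Mean Volume per ha * Total Area
Total Volume = 121.3 m^3/ha * 131.4 ha
Total Volume = 15939 m^3

15939


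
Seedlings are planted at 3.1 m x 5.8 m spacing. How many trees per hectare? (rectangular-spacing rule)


Formula: TPH = 10000 m^2/ha / (spacing_x * spacing_y)
Area per tree = 3.1 m * 5.8 m = 17.98 m^2
TPH = 10000 / 17.98 = 556 trees/ha

556


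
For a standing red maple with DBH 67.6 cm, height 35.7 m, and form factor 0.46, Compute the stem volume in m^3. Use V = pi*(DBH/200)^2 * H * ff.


Formula: V = pi * (DBH/200)^2 * H * ff
Radius = DBH/200 = 67.6/200 = 0.338 m
Radius^2 = 0.338^2 = 0.114244 m^2
V = pi * 0.114244 * 35.7 * 0.46
V = 5.894 m^3

5.894


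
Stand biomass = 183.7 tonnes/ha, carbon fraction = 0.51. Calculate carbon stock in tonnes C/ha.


Formula: Carbon Stock = Biomass * Carbon Fraction
C = 183.7 t/ha * 0.51
C = 93.7 t C/ha

93.7


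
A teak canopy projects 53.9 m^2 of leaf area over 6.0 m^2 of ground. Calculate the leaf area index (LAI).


Formula: LAI = total leaf area / ground area  (dimensionless)
LAI = 53.9 m^2 / 6.0 m^2
LAI = 8.98

8.98


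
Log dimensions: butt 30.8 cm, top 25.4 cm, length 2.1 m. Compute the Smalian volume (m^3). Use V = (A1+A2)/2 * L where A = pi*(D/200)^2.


Smalian: V = (A1 + A2)/2 * L,  A = pi*(D/200)^2
A1 = pi*(30.8/200)^2 = 0.074506 m^2
A2 = pi*(25.4/200)^2 = 0.050671 m^2
V = (0.074506+0.050671)/2*2.1 = 0.1314 m^3

0.1314


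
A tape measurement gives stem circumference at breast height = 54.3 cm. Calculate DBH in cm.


Formula: DBH = C / pi
DBH = 54.3 / pi
pi = 3.14159...
DBH = 17.3 cm

17.3


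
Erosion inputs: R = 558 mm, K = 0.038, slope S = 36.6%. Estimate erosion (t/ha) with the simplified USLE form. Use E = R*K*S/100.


Formula: E = R * K * S / 100  (simplified USLE)
R * K = 558 * 0.038 = 21.204
E = 21.204 * 36.6 / 100 = 7.76 t/ha

7.76


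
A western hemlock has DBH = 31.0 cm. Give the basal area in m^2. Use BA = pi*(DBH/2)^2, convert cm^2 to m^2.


Formula: BA = pi * (DBH/2)^2 / 10000  (cm^2 to m^2)
Radius = DBH/2 = 31.0/2 = 15.5 cm
BA = pi * 15.5^2 / 10000
   = 754.7676 cm^2 / 10000
   = 0.0755 m^2

0.0755


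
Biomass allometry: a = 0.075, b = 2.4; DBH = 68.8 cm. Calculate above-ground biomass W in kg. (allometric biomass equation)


Formula: W = a * DBH^b  (allometric power law)
DBH^b = 68.8^2.4 = 25716.5231
W = 0.075 * 25716.5231 = 1928.7 kg

1928.7


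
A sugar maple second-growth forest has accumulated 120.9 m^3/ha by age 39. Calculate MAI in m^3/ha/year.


Formula: MAI = Total Volume / Stand Age
MAI = 120.9 m^3/ha / 39 years
MAI = 3.1 m^3/ha/year

3.1


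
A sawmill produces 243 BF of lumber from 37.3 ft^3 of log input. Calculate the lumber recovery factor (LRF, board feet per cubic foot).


Formula: LRF = Lumber Output (BF) / Log Input (ft^3)
LRF = 243 BF / 37.3 ft^3
LRF = 6.51 BF/ft^3

6.51


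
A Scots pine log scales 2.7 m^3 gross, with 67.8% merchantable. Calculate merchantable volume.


Formula: MV = V_total * (merchantable_pct / 100)
Merchantable fraction = 67.8% / 100 = 0.678
MV = 2.7 m^3 * 0.678 = 1.831 m^3

1.831
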